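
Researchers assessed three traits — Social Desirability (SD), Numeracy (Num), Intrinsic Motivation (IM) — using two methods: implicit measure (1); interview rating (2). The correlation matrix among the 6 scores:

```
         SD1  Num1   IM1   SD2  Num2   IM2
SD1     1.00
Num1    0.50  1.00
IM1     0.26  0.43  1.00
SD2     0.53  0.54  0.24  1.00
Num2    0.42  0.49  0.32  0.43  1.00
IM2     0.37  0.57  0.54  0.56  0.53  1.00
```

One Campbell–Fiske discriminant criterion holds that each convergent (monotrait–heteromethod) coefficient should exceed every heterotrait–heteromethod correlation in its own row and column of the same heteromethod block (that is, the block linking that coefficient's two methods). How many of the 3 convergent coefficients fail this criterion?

Each convergent coefficient versus the relevant comparison correlations:
SD (methods 1·2): 0.53 vs {0.42, 0.54, 0.37, 0.24} → fail.
Num (methods 1·2): 0.49 vs {0.54, 0.42, 0.57, 0.32} → fail.
IM (methods 1·2): 0.54 vs {0.24, 0.37, 0.32, 0.57} → fail.
3 of 3 fail.

3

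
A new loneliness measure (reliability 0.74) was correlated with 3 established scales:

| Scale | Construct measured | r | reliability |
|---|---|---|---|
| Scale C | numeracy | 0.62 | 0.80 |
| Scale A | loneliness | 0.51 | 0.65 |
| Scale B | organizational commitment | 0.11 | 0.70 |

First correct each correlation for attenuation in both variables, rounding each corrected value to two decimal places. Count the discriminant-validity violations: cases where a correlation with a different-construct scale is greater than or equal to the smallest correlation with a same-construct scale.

1

Disattenuated r (r / √(r_scale · r_new)):
  Scale C (disc): 0.62 / √(0.80·0.74) = 0.81
  Scale A (conv): 0.51 / √(0.65·0.74) = 0.74
  Scale B (disc): 0.11 / √(0.70·0.74) = 0.15
Smallest convergent = 0.74. Discriminant values: 0.81, 0.15; count ≥ 0.74 → 1.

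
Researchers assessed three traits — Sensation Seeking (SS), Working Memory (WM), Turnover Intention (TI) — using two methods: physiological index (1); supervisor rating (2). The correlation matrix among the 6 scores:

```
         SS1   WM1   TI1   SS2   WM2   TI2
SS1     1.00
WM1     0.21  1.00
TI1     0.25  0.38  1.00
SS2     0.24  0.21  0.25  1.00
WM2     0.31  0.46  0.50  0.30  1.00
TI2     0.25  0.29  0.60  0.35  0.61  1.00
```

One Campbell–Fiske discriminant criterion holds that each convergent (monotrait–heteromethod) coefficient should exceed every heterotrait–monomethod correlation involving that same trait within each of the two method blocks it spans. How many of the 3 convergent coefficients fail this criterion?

3

Checking each validity diagonal entry against its comparison values:
SS (methods 1·2): 0.24 vs {0.21, 0.30, 0.25, 0.35} → fail.
WM (methods 1·2): 0.46 vs {0.21, 0.30, 0.38, 0.61} → fail.
TI (methods 1·2): 0.60 vs {0.25, 0.35, 0.38, 0.61} → fail.
3 of 3 fail.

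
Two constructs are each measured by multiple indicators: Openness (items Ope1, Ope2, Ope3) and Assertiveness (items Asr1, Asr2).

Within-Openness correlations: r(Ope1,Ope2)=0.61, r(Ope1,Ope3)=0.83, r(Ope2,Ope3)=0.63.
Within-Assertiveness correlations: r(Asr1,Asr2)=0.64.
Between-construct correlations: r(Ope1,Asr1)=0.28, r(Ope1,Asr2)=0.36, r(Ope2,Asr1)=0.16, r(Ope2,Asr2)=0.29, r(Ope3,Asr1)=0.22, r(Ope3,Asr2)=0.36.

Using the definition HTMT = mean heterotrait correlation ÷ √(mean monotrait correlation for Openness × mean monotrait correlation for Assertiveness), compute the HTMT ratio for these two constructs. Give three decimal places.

Between-construct mean = 1.67/6 = 0.2783.
Mean within-Ope = 2.07/3 = 0.6900; mean within-Asr = 0.64/1 = 0.6400.
Geometric mean = √(0.6900 × 0.6400) = 0.6645.
HTMT = 0.2783 / 0.6645 = 0.419.

0.419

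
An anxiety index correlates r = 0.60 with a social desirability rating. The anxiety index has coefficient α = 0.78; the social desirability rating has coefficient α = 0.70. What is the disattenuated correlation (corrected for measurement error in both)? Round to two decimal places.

0.81

r_true = r_obs / √(r_xx · r_yy) = 0.60 / √(0.78 × 0.70) = 0.60 / √0.5460 = 0.60 / 0.7389 ≈ 0.81.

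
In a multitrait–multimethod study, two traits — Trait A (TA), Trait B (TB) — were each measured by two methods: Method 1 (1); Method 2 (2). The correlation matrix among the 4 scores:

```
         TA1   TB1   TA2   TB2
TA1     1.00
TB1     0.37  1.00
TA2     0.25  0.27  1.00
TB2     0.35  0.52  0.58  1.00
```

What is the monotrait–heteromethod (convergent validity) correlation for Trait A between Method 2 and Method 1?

Same trait (TA), different methods: r(TA2, TA1) = 0.25.

0.25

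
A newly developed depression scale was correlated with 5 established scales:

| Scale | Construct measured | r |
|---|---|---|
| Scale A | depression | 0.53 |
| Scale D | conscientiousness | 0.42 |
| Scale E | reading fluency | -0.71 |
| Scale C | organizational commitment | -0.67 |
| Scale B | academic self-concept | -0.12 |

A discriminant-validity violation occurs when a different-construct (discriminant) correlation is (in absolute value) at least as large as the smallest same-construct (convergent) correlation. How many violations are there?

Convergent (same construct = depression): Scale A.
Smallest convergent = 0.53. Discriminant |r|: 0.42, 0.71, 0.67, 0.12; count ≥ 0.53 → 2.

2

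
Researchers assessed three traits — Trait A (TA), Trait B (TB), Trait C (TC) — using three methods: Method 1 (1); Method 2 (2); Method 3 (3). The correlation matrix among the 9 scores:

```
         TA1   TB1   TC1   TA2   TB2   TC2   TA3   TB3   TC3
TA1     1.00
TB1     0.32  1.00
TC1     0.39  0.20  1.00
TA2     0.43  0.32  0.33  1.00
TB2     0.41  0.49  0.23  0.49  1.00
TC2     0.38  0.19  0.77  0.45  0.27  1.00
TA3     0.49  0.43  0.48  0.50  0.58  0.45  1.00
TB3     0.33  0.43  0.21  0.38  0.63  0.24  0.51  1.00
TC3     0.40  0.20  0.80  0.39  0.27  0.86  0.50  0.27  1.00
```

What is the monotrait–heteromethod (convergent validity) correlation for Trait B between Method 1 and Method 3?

0.43

Same trait (TB), different methods: r(TB1, TB3) = 0.43.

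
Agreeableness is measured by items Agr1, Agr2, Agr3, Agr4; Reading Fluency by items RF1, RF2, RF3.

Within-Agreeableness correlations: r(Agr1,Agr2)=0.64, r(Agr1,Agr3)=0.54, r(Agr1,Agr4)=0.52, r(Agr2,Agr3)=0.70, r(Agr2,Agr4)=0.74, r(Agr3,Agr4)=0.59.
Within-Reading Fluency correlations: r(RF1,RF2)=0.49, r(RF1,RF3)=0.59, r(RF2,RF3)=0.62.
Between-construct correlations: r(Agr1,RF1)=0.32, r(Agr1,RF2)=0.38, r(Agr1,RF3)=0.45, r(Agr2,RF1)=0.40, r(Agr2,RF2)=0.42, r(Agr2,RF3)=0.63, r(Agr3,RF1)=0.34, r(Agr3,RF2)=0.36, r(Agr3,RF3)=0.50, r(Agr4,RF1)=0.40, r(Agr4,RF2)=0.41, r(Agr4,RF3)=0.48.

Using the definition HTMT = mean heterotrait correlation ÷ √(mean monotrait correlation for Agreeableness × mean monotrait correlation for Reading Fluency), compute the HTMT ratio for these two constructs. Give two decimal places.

Mean between = 5.09/12 = 0.4242.
Mean within-Agr = 3.73/6 = 0.6217; mean within-RF = 1.70/3 = 0.5667.
Geometric mean = √(0.6217 × 0.5667) = 0.5936.
HTMT = 0.4242 / 0.5936 = 0.71.

0.71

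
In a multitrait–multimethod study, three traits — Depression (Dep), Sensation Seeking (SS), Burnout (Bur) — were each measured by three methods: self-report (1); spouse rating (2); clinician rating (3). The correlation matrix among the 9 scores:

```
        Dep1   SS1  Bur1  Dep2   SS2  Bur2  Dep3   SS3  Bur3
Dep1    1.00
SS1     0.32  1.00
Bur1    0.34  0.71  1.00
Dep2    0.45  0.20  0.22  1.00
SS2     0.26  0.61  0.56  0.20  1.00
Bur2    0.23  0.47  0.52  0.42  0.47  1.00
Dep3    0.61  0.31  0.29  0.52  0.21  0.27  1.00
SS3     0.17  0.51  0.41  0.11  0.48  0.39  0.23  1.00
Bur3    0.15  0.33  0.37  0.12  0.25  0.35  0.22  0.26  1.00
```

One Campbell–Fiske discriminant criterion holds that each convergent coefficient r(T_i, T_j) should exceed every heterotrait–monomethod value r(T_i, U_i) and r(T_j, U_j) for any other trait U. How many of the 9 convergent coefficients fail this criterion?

5

Convergent coefficients and their comparison sets:
Dep (methods 1·2): 0.45 vs {0.32, 0.20, 0.34, 0.42} → pass.
Dep (methods 1·3): 0.61 vs {0.32, 0.23, 0.34, 0.22} → pass.
Dep (methods 2·3): 0.52 vs {0.20, 0.23, 0.42, 0.22} → pass.
SS (methods 1·2): 0.61 vs {0.32, 0.20, 0.71, 0.47} → fail.
SS (methods 1·3): 0.51 vs {0.32, 0.23, 0.71, 0.26} → fail.
SS (methods 2·3): 0.48 vs {0.20, 0.23, 0.47, 0.26} → pass.
Bur (methods 1·2): 0.52 vs {0.34, 0.42, 0.71, 0.47} → fail.
Bur (methods 1·3): 0.37 vs {0.34, 0.22, 0.71, 0.26} → fail.
Bur (methods 2·3): 0.35 vs {0.42, 0.22, 0.47, 0.26} → fail.
5 of 9 fail.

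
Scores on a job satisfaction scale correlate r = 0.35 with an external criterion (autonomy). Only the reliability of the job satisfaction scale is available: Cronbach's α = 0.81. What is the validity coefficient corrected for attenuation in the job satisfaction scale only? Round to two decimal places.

0.39

Single correction: r_c = r_obs / √r_xx = 0.35 / √0.81 = 0.35 / 0.9000 ≈ 0.39.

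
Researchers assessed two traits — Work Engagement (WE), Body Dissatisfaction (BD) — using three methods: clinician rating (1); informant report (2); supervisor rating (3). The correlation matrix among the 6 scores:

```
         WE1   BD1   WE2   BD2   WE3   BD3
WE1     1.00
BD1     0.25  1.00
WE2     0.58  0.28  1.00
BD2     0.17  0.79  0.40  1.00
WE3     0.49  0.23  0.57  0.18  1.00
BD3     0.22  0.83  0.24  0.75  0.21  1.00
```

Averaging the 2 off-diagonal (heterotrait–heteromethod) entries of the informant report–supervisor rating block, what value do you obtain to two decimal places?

HTHM values (method 2 × method 3): 0.24, 0.18; mean = 0.42/2 = 0.21.

0.21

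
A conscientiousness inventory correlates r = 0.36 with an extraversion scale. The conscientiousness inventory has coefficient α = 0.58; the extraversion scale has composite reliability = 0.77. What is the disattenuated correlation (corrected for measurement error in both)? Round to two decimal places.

0.54

r_true = r_obs / √(r_xx · r_yy) = 0.36 / √(0.58 × 0.77) = 0.36 / √0.4466 = 0.36 / 0.6683 ≈ 0.54.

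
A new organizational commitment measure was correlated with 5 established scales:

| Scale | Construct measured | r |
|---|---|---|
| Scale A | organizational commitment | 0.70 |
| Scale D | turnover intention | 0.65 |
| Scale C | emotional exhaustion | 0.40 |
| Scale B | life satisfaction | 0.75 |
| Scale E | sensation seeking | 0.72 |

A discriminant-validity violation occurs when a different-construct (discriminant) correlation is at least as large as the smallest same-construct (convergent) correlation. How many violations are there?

2

Convergent (same construct = organizational commitment): Scale A.
Smallest convergent = 0.70. Discriminant values: 0.65, 0.40, 0.75, 0.72; count ≥ 0.70 → 2.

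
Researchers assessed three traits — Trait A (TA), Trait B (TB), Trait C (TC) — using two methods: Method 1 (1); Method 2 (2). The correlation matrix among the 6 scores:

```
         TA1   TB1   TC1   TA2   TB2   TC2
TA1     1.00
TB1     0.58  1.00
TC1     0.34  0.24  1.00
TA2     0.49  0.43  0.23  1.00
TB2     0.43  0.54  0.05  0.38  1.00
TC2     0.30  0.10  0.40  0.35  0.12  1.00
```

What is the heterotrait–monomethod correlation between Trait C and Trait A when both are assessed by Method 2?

0.35

Different traits, same method: r(TC2, TA2) = 0.35.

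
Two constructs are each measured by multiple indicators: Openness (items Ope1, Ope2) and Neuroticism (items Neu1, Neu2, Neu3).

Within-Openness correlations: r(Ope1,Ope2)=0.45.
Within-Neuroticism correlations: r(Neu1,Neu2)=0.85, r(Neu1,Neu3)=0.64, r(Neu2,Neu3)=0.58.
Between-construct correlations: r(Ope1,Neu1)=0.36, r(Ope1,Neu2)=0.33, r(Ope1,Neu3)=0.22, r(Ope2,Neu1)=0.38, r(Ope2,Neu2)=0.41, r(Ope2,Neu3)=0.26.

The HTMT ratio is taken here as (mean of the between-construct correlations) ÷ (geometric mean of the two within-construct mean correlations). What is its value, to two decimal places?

Mean between = 1.96/6 = 0.3267.
Mean within-Ope = 0.45/1 = 0.4500; mean within-Neu = 2.07/3 = 0.6900.
Geometric mean = √(0.4500 × 0.6900) = 0.5572.
HTMT = 0.3267 / 0.5572 = 0.59.

0.59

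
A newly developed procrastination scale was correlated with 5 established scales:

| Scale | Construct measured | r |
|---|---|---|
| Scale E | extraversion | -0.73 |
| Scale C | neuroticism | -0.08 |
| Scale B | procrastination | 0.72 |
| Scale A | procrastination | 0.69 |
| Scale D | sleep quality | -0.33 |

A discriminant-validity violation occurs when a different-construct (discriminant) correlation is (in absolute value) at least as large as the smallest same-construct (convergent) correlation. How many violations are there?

1

Convergent (same construct = procrastination): Scale B, Scale A.
Smallest convergent = 0.69. Discriminant |r|: 0.73, 0.08, 0.33; count ≥ 0.69 → 1.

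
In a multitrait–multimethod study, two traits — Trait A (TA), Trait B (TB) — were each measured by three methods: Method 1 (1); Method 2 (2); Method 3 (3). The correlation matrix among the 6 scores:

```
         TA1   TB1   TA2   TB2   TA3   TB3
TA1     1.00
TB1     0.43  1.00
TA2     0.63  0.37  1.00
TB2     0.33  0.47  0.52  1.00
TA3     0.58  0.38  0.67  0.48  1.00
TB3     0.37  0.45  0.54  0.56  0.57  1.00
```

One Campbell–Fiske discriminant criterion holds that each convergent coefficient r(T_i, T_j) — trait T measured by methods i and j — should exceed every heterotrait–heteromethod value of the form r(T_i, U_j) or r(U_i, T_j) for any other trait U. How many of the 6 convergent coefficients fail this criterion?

0

Each convergent coefficient versus the relevant comparison correlations:
TA (methods 1·2): 0.63 vs {0.33, 0.37} → pass.
TA (methods 1·3): 0.58 vs {0.37, 0.38} → pass.
TA (methods 2·3): 0.67 vs {0.54, 0.48} → pass.
TB (methods 1·2): 0.47 vs {0.37, 0.33} → pass.
TB (methods 1·3): 0.45 vs {0.38, 0.37} → pass.
TB (methods 2·3): 0.56 vs {0.48, 0.54} → pass.
0 of 6 fail.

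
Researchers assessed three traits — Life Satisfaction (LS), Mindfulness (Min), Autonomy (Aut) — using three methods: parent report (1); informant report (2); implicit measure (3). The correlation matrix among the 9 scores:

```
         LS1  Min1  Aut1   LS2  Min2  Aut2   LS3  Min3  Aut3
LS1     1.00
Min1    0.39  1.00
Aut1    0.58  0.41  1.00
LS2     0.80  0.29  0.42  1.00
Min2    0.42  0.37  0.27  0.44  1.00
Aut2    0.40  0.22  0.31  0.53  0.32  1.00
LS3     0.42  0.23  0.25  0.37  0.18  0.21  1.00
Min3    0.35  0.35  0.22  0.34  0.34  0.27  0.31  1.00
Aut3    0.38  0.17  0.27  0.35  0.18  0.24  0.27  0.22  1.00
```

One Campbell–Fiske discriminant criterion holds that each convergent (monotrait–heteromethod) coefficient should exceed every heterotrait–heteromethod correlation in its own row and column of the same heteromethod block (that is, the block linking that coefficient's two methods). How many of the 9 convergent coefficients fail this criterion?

6

Each convergent coefficient versus the relevant comparison correlations:
LS (methods 1·2): 0.80 vs {0.42, 0.29, 0.40, 0.42} → pass.
LS (methods 1·3): 0.42 vs {0.35, 0.23, 0.38, 0.25} → pass.
LS (methods 2·3): 0.37 vs {0.34, 0.18, 0.35, 0.21} → pass.
Min (methods 1·2): 0.37 vs {0.29, 0.42, 0.22, 0.27} → fail.
Min (methods 1·3): 0.35 vs {0.23, 0.35, 0.17, 0.22} → fail.
Min (methods 2·3): 0.34 vs {0.18, 0.34, 0.18, 0.27} → fail.
Aut (methods 1·2): 0.31 vs {0.42, 0.40, 0.27, 0.22} → fail.
Aut (methods 1·3): 0.27 vs {0.25, 0.38, 0.22, 0.17} → fail.
Aut (methods 2·3): 0.24 vs {0.21, 0.35, 0.27, 0.18} → fail.
6 of 9 fail.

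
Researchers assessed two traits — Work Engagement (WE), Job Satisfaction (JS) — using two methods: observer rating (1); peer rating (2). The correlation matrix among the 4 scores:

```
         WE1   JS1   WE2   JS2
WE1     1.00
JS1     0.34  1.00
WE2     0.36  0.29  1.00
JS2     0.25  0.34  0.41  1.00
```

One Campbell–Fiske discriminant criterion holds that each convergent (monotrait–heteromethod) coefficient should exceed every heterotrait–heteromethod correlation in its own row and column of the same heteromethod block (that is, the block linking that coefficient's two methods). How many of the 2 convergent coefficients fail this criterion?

0

Checking each validity diagonal entry against its comparison values:
WE (methods 1·2): 0.36 vs {0.25, 0.29} → pass.
JS (methods 1·2): 0.34 vs {0.29, 0.25} → pass.
0 of 2 fail.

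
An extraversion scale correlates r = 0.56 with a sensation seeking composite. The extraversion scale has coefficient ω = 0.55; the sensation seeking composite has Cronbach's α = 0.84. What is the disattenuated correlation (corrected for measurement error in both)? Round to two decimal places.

0.82

r_true = r_obs / √(r_xx · r_yy) = 0.56 / √(0.55 × 0.84) = 0.56 / √0.4620 = 0.56 / 0.6797 ≈ 0.82.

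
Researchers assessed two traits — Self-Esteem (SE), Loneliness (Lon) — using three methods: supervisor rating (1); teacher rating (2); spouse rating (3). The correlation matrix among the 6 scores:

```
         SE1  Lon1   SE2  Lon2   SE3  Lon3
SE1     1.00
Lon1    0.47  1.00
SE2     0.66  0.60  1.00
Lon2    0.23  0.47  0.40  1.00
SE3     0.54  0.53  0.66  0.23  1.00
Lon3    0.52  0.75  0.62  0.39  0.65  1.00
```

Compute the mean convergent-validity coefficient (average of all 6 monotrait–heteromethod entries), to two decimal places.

Convergent values: 0.66, 0.54, 0.66, 0.47, 0.75, 0.39; mean = 3.47/6 = 0.58.

0.58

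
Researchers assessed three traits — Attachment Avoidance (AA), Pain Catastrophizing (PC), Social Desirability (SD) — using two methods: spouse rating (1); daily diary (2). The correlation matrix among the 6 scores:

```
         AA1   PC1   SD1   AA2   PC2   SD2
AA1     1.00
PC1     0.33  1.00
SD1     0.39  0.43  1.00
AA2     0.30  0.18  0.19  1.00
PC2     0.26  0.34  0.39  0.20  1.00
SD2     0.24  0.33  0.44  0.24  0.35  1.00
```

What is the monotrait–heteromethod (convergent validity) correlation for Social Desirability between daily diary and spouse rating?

Same trait (SD), different methods: r(SD2, SD1) = 0.44.

0.44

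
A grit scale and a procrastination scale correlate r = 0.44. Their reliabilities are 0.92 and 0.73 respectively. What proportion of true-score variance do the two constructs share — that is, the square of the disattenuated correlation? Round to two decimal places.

0.29

Disattenuated r = 0.44 / √(0.92 × 0.73) = 0.44 / 0.8195 = 0.5369.
Shared true-score variance = 0.5369² = 0.2883 ≈ 0.29.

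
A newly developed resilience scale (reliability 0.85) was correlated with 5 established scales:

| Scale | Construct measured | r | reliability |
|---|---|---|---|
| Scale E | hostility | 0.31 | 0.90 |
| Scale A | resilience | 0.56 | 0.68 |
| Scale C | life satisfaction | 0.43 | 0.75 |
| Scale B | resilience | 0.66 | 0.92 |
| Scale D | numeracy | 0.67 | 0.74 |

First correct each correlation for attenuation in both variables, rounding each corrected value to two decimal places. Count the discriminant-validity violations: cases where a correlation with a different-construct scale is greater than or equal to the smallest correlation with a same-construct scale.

1

Disattenuated r (r / √(r_scale · r_new)):
  Scale E (disc): 0.31 / √(0.90·0.85) = 0.35
  Scale A (conv): 0.56 / √(0.68·0.85) = 0.74
  Scale C (disc): 0.43 / √(0.75·0.85) = 0.54
  Scale B (conv): 0.66 / √(0.92·0.85) = 0.75
  Scale D (disc): 0.67 / √(0.74·0.85) = 0.84
Smallest convergent = 0.74. Discriminant values: 0.35, 0.54, 0.84; count ≥ 0.74 → 1.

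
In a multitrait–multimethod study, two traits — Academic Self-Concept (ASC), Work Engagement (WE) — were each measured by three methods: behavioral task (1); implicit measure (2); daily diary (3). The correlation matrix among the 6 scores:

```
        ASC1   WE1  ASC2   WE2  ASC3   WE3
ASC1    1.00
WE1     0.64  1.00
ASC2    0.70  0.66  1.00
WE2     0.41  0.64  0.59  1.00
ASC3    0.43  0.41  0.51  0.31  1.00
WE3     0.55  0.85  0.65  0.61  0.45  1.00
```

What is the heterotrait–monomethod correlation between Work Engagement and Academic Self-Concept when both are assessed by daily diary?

Different traits, same method: r(WE3, ASC3) = 0.45.

0.45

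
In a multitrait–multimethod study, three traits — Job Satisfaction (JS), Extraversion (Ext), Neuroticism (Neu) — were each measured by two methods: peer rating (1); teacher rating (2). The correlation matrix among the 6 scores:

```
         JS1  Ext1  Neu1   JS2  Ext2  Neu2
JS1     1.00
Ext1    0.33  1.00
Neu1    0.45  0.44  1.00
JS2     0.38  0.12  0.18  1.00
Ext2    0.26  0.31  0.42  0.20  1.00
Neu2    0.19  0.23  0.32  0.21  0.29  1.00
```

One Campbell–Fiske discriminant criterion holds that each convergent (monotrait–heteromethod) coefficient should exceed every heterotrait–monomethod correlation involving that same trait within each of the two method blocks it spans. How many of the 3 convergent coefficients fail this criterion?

Each convergent coefficient versus the relevant comparison correlations:
JS (methods 1·2): 0.38 vs {0.33, 0.20, 0.45, 0.21} → fail.
Ext (methods 1·2): 0.31 vs {0.33, 0.20, 0.44, 0.29} → fail.
Neu (methods 1·2): 0.32 vs {0.45, 0.21, 0.44, 0.29} → fail.
3 of 3 fail.

3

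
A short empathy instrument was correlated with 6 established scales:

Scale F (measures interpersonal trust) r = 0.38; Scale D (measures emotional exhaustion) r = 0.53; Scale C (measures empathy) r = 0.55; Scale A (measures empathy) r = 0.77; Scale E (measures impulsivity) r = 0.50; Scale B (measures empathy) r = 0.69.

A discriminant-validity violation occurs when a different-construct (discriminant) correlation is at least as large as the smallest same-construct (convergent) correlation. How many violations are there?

0

Convergent (same construct = empathy): Scale C, Scale A, Scale B.
Smallest convergent = 0.55. Discriminant values: 0.38, 0.53, 0.50; count ≥ 0.55 → 0.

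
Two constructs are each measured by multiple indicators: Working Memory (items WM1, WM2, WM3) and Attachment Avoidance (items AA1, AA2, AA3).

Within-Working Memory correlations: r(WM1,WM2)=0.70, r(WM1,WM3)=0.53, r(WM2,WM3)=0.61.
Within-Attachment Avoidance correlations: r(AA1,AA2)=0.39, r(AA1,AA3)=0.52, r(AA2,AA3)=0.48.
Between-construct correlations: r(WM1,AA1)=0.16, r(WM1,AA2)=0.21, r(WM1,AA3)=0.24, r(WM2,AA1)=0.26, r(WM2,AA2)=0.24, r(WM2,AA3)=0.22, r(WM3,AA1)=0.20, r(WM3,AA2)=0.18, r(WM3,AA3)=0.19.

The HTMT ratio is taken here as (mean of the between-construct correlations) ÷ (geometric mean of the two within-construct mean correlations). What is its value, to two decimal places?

0.40

Mean between = 1.90/9 = 0.2111.
Mean within-WM = 1.84/3 = 0.6133; mean within-AA = 1.39/3 = 0.4633.
Geometric mean = √(0.6133 × 0.4633) = 0.5330.
HTMT = 0.2111 / 0.5330 = 0.40.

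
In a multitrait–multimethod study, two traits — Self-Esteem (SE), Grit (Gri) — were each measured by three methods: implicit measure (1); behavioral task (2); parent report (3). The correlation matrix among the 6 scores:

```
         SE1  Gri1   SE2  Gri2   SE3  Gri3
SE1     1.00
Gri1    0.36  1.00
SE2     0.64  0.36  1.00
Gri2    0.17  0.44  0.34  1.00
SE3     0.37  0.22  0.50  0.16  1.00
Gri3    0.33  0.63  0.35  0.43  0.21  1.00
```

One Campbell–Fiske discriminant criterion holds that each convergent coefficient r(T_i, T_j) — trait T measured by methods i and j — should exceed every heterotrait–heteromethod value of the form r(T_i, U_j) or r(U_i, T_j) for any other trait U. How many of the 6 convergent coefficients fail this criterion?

0

Checking each validity diagonal entry against its comparison values:
SE (methods 1·2): 0.64 vs {0.17, 0.36} → pass.
SE (methods 1·3): 0.37 vs {0.33, 0.22} → pass.
SE (methods 2·3): 0.50 vs {0.35, 0.16} → pass.
Gri (methods 1·2): 0.44 vs {0.36, 0.17} → pass.
Gri (methods 1·3): 0.63 vs {0.22, 0.33} → pass.
Gri (methods 2·3): 0.43 vs {0.16, 0.35} → pass.
0 of 6 fail.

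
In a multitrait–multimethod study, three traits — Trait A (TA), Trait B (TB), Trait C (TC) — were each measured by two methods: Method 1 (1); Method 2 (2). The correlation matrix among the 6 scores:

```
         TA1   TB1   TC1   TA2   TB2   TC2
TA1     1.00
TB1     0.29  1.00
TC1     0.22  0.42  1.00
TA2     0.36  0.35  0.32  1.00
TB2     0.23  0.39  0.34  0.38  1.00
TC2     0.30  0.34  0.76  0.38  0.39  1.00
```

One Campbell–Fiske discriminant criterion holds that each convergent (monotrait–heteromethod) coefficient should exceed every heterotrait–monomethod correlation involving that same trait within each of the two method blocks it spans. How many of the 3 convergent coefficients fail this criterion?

2

Checking each validity diagonal entry against its comparison values:
TA (methods 1·2): 0.36 vs {0.29, 0.38, 0.22, 0.38} → fail.
TB (methods 1·2): 0.39 vs {0.29, 0.38, 0.42, 0.39} → fail.
TC (methods 1·2): 0.76 vs {0.22, 0.38, 0.42, 0.39} → pass.
2 of 3 fail.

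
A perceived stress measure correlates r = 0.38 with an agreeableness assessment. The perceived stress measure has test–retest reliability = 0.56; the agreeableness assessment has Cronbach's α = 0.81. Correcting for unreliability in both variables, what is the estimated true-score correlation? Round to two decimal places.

r_true = r_obs / √(r_xx · r_yy) = 0.38 / √(0.56 × 0.81) = 0.38 / √0.4536 = 0.38 / 0.6735 ≈ 0.56.

0.56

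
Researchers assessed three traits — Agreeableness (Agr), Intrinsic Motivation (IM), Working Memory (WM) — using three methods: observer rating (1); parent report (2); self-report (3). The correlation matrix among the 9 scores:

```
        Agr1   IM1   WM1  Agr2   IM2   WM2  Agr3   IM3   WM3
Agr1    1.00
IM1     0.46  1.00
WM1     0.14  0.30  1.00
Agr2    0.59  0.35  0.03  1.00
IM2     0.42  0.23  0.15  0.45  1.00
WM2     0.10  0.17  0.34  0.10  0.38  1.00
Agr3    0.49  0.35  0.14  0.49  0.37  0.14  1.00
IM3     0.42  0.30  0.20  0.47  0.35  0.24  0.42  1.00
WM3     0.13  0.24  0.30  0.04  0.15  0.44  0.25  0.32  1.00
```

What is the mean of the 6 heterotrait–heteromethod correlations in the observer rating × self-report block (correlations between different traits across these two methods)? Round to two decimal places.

0.25

HTHM values (method 1 × method 3): 0.42, 0.13, 0.35, 0.24, 0.14, 0.20; mean = 1.48/6 = 0.25.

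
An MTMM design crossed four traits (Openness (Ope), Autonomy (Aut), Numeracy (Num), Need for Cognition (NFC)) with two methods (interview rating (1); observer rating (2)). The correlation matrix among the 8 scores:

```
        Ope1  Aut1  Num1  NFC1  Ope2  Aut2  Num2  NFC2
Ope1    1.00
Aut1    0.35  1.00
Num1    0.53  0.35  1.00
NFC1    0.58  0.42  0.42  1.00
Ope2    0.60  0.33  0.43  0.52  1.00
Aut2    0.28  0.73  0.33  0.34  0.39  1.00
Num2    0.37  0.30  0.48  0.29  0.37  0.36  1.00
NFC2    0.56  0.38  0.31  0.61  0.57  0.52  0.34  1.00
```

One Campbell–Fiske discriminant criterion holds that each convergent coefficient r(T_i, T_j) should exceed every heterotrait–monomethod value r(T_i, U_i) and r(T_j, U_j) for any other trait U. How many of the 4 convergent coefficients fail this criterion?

Convergent coefficients and their comparison sets:
Ope (methods 1·2): 0.60 vs {0.35, 0.39, 0.53, 0.37, 0.58, 0.57} → pass.
Aut (methods 1·2): 0.73 vs {0.35, 0.39, 0.35, 0.36, 0.42, 0.52} → pass.
Num (methods 1·2): 0.48 vs {0.53, 0.37, 0.35, 0.36, 0.42, 0.34} → fail.
NFC (methods 1·2): 0.61 vs {0.58, 0.57, 0.42, 0.52, 0.42, 0.34} → pass.
1 of 4 fail.

1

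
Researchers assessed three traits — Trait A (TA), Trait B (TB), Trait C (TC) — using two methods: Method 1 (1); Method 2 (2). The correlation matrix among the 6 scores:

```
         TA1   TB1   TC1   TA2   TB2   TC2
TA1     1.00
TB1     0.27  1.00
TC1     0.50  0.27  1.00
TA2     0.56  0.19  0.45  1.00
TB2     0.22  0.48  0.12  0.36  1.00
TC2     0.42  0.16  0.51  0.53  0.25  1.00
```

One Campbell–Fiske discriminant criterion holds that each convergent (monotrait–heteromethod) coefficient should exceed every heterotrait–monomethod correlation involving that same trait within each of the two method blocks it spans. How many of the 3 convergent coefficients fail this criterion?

1

Each convergent coefficient versus the relevant comparison correlations:
TA (methods 1·2): 0.56 vs {0.27, 0.36, 0.50, 0.53} → pass.
TB (methods 1·2): 0.48 vs {0.27, 0.36, 0.27, 0.25} → pass.
TC (methods 1·2): 0.51 vs {0.50, 0.53, 0.27, 0.25} → fail.
1 of 3 fail.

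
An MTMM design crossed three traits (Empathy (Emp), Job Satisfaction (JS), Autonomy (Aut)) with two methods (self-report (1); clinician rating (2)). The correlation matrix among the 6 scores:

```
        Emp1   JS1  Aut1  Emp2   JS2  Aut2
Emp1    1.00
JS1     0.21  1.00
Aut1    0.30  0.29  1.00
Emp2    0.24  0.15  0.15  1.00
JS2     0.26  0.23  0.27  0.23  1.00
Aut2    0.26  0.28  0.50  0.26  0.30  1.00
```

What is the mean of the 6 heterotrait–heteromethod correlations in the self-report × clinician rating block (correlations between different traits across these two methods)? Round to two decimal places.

HTHM values (method 1 × method 2): 0.26, 0.26, 0.15, 0.28, 0.15, 0.27; mean = 1.37/6 = 0.23.

0.23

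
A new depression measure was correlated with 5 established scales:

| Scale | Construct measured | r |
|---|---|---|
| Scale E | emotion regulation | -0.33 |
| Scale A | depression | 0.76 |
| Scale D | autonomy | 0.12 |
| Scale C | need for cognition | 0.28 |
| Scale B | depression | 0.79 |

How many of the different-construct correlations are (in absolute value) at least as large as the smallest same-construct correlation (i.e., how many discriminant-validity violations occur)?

0

Convergent (same construct = depression): Scale A, Scale B.
Smallest convergent = 0.76. Discriminant |r|: 0.33, 0.12, 0.28; count ≥ 0.76 → 0.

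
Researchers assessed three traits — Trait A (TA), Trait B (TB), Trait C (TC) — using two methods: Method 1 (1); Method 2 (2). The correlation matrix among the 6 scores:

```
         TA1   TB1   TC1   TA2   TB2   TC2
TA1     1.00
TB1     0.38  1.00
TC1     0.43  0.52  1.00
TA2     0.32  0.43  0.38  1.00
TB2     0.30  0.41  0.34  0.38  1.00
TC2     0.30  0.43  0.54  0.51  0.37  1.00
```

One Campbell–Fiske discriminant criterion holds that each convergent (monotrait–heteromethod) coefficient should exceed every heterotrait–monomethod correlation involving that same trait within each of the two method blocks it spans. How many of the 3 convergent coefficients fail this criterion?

Checking each validity diagonal entry against its comparison values:
TA (methods 1·2): 0.32 vs {0.38, 0.38, 0.43, 0.51} → fail.
TB (methods 1·2): 0.41 vs {0.38, 0.38, 0.52, 0.37} → fail.
TC (methods 1·2): 0.54 vs {0.43, 0.51, 0.52, 0.37} → pass.
2 of 3 fail.

2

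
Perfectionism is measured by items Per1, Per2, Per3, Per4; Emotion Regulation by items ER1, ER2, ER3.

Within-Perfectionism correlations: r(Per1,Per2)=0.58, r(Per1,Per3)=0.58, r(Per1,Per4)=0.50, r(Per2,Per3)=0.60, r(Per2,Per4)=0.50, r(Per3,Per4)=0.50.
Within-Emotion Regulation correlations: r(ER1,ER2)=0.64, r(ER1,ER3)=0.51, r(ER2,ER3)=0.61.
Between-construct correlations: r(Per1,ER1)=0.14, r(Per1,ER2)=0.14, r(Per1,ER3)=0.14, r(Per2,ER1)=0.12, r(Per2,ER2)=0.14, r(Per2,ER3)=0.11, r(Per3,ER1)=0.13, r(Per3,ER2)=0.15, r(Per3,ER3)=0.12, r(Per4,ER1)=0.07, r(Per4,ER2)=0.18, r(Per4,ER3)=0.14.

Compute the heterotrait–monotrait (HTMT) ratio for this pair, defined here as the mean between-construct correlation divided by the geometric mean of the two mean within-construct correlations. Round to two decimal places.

0.23

Mean heterotrait r = 1.58/12 = 0.1317.
Mean within-Per = 3.26/6 = 0.5433; mean within-ER = 1.76/3 = 0.5867.
Geometric mean = √(0.5433 × 0.5867) = 0.5646.
HTMT = 0.1317 / 0.5646 = 0.23.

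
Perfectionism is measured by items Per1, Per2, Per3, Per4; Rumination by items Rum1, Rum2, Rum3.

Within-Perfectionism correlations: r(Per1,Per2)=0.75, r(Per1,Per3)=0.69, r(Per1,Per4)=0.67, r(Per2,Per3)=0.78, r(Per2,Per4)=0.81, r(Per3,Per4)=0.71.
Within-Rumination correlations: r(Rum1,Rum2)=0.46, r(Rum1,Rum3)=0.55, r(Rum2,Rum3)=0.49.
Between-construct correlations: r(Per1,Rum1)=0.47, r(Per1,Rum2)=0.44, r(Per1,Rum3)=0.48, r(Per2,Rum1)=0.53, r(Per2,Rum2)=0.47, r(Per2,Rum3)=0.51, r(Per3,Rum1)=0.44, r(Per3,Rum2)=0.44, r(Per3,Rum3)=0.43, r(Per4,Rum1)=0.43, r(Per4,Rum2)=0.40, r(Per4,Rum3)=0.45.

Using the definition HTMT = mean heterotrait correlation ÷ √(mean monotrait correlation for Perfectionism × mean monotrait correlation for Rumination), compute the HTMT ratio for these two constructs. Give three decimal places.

0.755

Between-construct mean = 5.49/12 = 0.4575.
Mean within-Per = 4.41/6 = 0.7350; mean within-Rum = 1.50/3 = 0.5000.
Geometric mean = √(0.7350 × 0.5000) = 0.6062.
HTMT = 0.4575 / 0.6062 = 0.755.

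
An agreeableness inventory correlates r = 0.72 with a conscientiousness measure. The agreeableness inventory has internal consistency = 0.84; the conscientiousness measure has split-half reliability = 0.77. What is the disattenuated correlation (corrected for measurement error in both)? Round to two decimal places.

0.90

r_true = r_obs / √(r_xx · r_yy) = 0.72 / √(0.84 × 0.77) = 0.72 / √0.6468 = 0.72 / 0.8042 ≈ 0.90.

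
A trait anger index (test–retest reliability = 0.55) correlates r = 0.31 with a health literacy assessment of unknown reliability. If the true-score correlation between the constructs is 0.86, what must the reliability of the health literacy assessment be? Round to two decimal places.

r_true = r_obs / √(r_xx · r_yy) ⇒ 0.86 = 0.31 / √(0.55 · r_yy).
√(0.55 · r_yy) = 0.31 / 0.86 = 0.3605; 0.55 · r_yy = 0.1300; r_yy = 0.1300 / 0.55 ≈ 0.24.

0.24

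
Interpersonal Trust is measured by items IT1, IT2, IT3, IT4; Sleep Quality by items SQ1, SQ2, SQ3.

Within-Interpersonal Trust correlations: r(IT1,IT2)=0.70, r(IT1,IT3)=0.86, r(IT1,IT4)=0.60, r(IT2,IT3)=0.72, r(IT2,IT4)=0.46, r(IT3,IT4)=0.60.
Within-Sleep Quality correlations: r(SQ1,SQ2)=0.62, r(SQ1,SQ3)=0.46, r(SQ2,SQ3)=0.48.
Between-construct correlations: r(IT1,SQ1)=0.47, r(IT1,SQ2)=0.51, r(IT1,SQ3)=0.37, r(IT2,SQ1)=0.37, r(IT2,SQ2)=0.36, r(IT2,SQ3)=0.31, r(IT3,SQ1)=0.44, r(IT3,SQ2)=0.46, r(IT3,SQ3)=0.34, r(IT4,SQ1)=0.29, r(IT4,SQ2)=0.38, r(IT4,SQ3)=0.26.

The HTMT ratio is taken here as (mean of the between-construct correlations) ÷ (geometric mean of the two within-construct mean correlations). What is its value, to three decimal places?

0.650

Mean between = 4.56/12 = 0.3800.
Mean within-IT = 3.94/6 = 0.6567; mean within-SQ = 1.56/3 = 0.5200.
Geometric mean = √(0.6567 × 0.5200) = 0.5844.
HTMT = 0.3800 / 0.5844 = 0.650.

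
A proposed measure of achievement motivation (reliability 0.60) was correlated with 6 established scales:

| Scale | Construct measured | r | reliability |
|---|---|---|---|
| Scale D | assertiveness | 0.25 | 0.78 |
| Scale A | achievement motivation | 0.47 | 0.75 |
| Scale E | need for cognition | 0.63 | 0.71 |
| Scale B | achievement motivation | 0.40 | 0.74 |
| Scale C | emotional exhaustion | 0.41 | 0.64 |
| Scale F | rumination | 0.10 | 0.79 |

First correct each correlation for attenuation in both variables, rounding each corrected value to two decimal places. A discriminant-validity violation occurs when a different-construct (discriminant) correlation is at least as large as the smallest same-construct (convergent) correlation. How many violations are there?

2

Disattenuated r (r / √(r_scale · r_new)):
  Scale D (disc): 0.25 / √(0.78·0.60) = 0.37
  Scale A (conv): 0.47 / √(0.75·0.60) = 0.70
  Scale E (disc): 0.63 / √(0.71·0.60) = 0.97
  Scale B (conv): 0.40 / √(0.74·0.60) = 0.60
  Scale C (disc): 0.41 / √(0.64·0.60) = 0.66
  Scale F (disc): 0.10 / √(0.79·0.60) = 0.15
Smallest convergent = 0.60. Discriminant values: 0.37, 0.97, 0.66, 0.15; count ≥ 0.60 → 2.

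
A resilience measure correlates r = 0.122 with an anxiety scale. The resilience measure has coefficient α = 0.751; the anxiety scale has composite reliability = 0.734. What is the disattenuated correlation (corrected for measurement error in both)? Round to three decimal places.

0.164

r_true = r_obs / √(r_xx · r_yy) = 0.122 / √(0.751 × 0.734) = 0.122 / √0.551234 = 0.122 / 0.7425 ≈ 0.164.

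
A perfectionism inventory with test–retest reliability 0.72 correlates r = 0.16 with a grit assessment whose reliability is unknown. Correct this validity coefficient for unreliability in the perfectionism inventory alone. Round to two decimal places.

Single correction: r_c = r_obs / √r_xx = 0.16 / √0.72 = 0.16 / 0.8485 ≈ 0.19.

0.19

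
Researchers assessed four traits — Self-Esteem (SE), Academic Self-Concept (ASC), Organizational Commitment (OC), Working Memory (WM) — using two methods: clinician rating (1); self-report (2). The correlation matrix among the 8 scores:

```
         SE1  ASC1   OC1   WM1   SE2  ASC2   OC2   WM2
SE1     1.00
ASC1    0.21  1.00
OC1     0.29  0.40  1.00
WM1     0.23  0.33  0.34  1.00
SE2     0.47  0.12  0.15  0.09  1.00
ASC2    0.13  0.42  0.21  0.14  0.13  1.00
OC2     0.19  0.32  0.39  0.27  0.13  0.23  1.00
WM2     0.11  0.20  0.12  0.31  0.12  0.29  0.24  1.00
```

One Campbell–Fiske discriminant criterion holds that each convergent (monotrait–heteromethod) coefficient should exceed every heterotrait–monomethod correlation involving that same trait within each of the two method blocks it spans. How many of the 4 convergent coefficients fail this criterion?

2

Checking each validity diagonal entry against its comparison values:
SE (methods 1·2): 0.47 vs {0.21, 0.13, 0.29, 0.13, 0.23, 0.12} → pass.
ASC (methods 1·2): 0.42 vs {0.21, 0.13, 0.40, 0.23, 0.33, 0.29} → pass.
OC (methods 1·2): 0.39 vs {0.29, 0.13, 0.40, 0.23, 0.34, 0.24} → fail.
WM (methods 1·2): 0.31 vs {0.23, 0.12, 0.33, 0.29, 0.34, 0.24} → fail.
2 of 4 fail.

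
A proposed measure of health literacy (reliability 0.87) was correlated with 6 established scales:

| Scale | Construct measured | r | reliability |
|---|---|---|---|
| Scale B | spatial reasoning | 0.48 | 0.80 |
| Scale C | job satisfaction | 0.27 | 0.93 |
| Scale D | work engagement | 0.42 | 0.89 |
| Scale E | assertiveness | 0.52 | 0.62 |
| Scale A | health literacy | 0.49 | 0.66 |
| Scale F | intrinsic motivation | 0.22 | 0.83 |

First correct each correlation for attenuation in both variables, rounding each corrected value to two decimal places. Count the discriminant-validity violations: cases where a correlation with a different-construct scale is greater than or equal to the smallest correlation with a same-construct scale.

1

Disattenuated r (r / √(r_scale · r_new)):
  Scale B (disc): 0.48 / √(0.80·0.87) = 0.58
  Scale C (disc): 0.27 / √(0.93·0.87) = 0.30
  Scale D (disc): 0.42 / √(0.89·0.87) = 0.48
  Scale E (disc): 0.52 / √(0.62·0.87) = 0.71
  Scale A (conv): 0.49 / √(0.66·0.87) = 0.65
  Scale F (disc): 0.22 / √(0.83·0.87) = 0.26
Smallest convergent = 0.65. Discriminant values: 0.58, 0.30, 0.48, 0.71, 0.26; count ≥ 0.65 → 1.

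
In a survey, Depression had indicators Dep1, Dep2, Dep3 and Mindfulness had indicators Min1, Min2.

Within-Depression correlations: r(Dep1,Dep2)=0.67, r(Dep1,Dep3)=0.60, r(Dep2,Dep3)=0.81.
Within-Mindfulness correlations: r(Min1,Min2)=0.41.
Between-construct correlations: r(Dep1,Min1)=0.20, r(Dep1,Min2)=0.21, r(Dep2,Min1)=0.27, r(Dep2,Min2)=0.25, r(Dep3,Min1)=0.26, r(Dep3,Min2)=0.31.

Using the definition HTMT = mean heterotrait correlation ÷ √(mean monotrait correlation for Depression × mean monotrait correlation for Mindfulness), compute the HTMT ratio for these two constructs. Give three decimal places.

Between-construct mean = 1.50/6 = 0.2500.
Mean within-Dep = 2.08/3 = 0.6933; mean within-Min = 0.41/1 = 0.4100.
Geometric mean = √(0.6933 × 0.4100) = 0.5332.
HTMT = 0.2500 / 0.5332 = 0.469.

0.469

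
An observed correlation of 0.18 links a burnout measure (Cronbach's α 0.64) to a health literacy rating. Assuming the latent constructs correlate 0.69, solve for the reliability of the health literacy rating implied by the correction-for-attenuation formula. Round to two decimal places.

r_true = r_obs / √(r_xx · r_yy) ⇒ 0.69 = 0.18 / √(0.64 · r_yy).
√(0.64 · r_yy) = 0.18 / 0.69 = 0.2609; 0.64 · r_yy = 0.0681; r_yy = 0.0681 / 0.64 ≈ 0.11.

0.11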